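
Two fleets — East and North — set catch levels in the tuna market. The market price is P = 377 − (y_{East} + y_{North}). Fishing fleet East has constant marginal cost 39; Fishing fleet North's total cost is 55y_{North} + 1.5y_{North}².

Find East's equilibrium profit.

23104

Fishing fleet East's profit: π = y_{East}(377 − (y_{East} + y_{North})) − 39y_{East}.
∂π/∂y_{East} = 338 − 2y_{East} − y_{North} = 0, so y_{East} = 169 − 0.5y_{North}.
For North: ∂π/∂y_{North} = 322 − 5y_{North} − y_{East} = 0 ⇒ y_{North} = 64.4 − 0.2y_{East}.
Plugging y_{North} into East's best response: y_{East} = 169 − 0.5(64.4 − 0.2y_{East}) ⇒ 0.9y_{East} = 136.8, so y_{East} = 152.
Then y_{North} = 64.4 − 0.2·152 = 34.
Price P = 377 − 186 = 191.
East's profit: (191 − 39)·152 = 23104.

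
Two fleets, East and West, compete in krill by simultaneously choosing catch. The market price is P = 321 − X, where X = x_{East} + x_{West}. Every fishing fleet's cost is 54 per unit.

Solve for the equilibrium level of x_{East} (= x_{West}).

89

Fishing fleet East's profit: π = x_{East}(321 − (x_{East} + x_{West})) − 54x_{East}.
∂π/∂x_{East} = 267 − 2x_{East} − x_{West} = 0, so x_{East} = 133.5 − 0.5x_{West}.
By symmetry x_{West} = x_{East}; substituting into the reaction function, 1.5x_{East} = 133.5 and x_{East} = 89.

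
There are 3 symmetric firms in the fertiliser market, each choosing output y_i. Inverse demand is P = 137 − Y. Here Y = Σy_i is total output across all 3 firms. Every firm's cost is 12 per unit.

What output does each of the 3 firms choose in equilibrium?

31.25

A representative firm's profit is π_i = y_i(137 − Y) − 12y_i, with Y = y_i + Σ_{j≠i} y_j.
First-order condition: 125 − 2y_i − Σ_{j≠i} y_j = 0.
Imposing symmetry (y_j = y for all j) turns Σ_{j≠i} y_j into 2y, so 125 = 4y and y = 31.25.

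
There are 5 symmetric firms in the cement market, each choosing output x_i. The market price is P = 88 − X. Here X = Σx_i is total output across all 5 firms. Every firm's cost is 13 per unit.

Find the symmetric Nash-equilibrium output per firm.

A representative firm's profit is π_i = x_i(88 − X) − 13x_i, with X = x_i + Σ_{j≠i} x_j.
First-order condition: 75 − 2x_i − Σ_{j≠i} x_j = 0.
Imposing symmetry (x_j = x for all j) turns Σ_{j≠i} x_j into 4x, so 75 = 6x and x = 12.5.

12.5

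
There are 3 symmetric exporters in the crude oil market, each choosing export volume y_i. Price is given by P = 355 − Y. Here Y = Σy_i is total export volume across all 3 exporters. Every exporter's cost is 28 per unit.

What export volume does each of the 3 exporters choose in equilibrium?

81.75

A representative exporter's profit is π_i = y_i(355 − Y) − 28y_i, with Y = y_i + Σ_{j≠i} y_j.
First-order condition: 327 − 2y_i − Σ_{j≠i} y_j = 0.
Imposing symmetry (y_j = y for all j) turns Σ_{j≠i} y_j into 2y, so 327 = 4y and y = 81.75.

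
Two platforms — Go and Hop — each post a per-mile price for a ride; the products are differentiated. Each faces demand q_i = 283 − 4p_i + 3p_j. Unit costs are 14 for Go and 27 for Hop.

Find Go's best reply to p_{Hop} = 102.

80.625

Go's profit: π = (p_{Go} − 14)(283 − 4p_{Go} + 3p_{Hop}).
∂π/∂p_{Go} = 339 − 8p_{Go} + 3p_{Hop} = 0 ⇒ p_{Go} = 42.375 + 0.375p_{Hop}.
At p_{Hop} = 102: p_{Go} = 42.375 + 0.375·102 = 80.625.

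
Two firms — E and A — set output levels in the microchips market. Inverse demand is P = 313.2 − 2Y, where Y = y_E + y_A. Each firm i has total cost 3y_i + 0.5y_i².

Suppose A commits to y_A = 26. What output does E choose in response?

51.64

Firm E's profit: π = y_E(313.2 − 2(y_E + y_A)) − 3y_E − 0.5y_E².
∂π/∂y_E = 310.2 − 5y_E − 2y_A = 0, so y_E = 62.04 − 0.4y_A.
At y_A = 26: y_E = 62.04 − 0.4·26 = 51.64.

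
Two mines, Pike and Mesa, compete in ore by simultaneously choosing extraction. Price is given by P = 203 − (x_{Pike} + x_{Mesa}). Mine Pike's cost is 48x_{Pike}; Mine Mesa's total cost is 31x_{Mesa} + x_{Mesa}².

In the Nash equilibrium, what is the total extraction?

91

Mine Pike's profit: π = x_{Pike}(203 − (x_{Pike} + x_{Mesa})) − 48x_{Pike}.
∂π/∂x_{Pike} = 155 − 2x_{Pike} − x_{Mesa} = 0, so x_{Pike} = 77.5 − 0.5x_{Mesa}.
For Mesa: ∂π/∂x_{Mesa} = 172 − 4x_{Mesa} − x_{Pike} = 0 ⇒ x_{Mesa} = 43 − 0.25x_{Pike}.
Plugging x_{Mesa} into Pike's best response: x_{Pike} = 77.5 − 0.5(43 − 0.25x_{Pike}) ⇒ 0.875x_{Pike} = 56, so x_{Pike} = 64.
Then x_{Mesa} = 43 − 0.25·64 = 27.
Total extraction: 64 + 27 = 91.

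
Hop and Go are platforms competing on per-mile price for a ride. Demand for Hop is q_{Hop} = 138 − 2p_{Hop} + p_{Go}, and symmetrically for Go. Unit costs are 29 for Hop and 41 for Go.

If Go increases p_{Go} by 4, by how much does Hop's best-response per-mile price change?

1

Hop's profit: π = (p_{Hop} − 29)(138 − 2p_{Hop} + p_{Go}).
∂π/∂p_{Hop} = 196 − 4p_{Hop} + p_{Go} = 0 ⇒ p_{Hop} = 49 + 0.25p_{Go}.
The reaction-function slope is 0.25, so a 4-unit rise in p_{Go} moves p_{Hop} by 0.25 × 4 = 1. Hop's best response rises — the actions are strategic complements.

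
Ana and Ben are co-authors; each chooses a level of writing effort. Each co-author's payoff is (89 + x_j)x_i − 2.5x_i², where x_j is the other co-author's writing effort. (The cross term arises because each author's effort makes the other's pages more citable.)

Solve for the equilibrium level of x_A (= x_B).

22.25

Ana's payoff is (89 + x_B)x_A − 2.5x_A².
∂π/∂x_A = 89 + x_B − 5x_A = 0, so x_A = 17.8 + 0.2x_B.
By symmetry x_B = x_A; substituting into the reaction function, 0.8x_A = 17.8 and x_A = 22.25.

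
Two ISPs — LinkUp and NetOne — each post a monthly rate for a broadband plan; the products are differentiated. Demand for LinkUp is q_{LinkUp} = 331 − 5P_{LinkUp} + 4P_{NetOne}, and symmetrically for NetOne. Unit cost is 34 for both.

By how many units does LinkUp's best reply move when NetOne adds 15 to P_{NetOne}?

LinkUp's profit: π = (P_{LinkUp} − 34)(331 − 5P_{LinkUp} + 4P_{NetOne}).
∂π/∂P_{LinkUp} = 501 − 10P_{LinkUp} + 4P_{NetOne} = 0 ⇒ P_{LinkUp} = 50.1 + 0.4P_{NetOne}.
The reaction-function slope is 0.4, so a 15-unit rise in P_{NetOne} moves P_{LinkUp} by 0.4 × 15 = 6. LinkUp's best response rises — the actions are strategic complements.

6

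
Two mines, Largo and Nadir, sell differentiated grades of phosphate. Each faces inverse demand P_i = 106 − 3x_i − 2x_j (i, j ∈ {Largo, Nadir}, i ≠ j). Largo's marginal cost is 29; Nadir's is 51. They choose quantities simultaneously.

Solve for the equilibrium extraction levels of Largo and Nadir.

11, 5.5

Mine Largo's profit: π = x_{Largo}(106 − 3x_{Largo} − 2x_{Nadir}) − 29x_{Largo}.
∂π/∂x_{Largo} = 77 − 6x_{Largo} − 2x_{Nadir} = 0 ⇒ x_{Largo} = 77/6 − (1/3)x_{Nadir}.
Similarly x_{Nadir} = 55/6 − (1/3)x_{Largo}.
Plugging x_{Nadir} into Largo's best response: x_{Largo} = 77/6 − (1/3)(55/6 − (1/3)x_{Largo}) ⇒ (8/9)x_{Largo} = 88/9, so x_{Largo} = 11.
Then x_{Nadir} = 55/6 − (1/3)·11 = 5.5.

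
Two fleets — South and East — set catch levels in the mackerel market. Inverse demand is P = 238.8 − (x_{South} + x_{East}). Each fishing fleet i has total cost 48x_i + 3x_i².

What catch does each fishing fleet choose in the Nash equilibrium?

Fishing fleet South's profit: π = x_{South}(238.8 − (x_{South} + x_{East})) − 48x_{South} − 3x_{South}².
∂π/∂x_{South} = 190.8 − 8x_{South} − x_{East} = 0, so x_{South} = 23.85 − 0.125x_{East}.
The game is symmetric, so in equilibrium x_{East} = x_{South}: the reaction function gives 1.125x_{South} = 23.85, hence x_{South} = 21.2.

21.2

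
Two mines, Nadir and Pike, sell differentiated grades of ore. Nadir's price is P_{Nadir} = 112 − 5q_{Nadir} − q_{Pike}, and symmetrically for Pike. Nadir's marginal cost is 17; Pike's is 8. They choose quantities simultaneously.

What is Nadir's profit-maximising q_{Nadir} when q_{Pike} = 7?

8.8

Mine Nadir's profit: π = q_{Nadir}(112 − 5q_{Nadir} − q_{Pike}) − 17q_{Nadir}.
∂π/∂q_{Nadir} = 95 − 10q_{Nadir} − q_{Pike} = 0 ⇒ q_{Nadir} = 9.5 − 0.1q_{Pike}.
At q_{Pike} = 7: q_{Nadir} = 9.5 − 0.1·7 = 8.8.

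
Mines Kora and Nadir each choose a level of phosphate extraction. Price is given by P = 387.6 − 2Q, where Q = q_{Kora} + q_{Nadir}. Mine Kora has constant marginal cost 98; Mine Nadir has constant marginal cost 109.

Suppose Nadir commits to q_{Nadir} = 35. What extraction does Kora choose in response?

Mine Kora's profit: π = q_{Kora}(387.6 − 2(q_{Kora} + q_{Nadir})) − 98q_{Kora}.
∂π/∂q_{Kora} = 289.6 − 4q_{Kora} − 2q_{Nadir} = 0, so q_{Kora} = 72.4 − 0.5q_{Nadir}.
At q_{Nadir} = 35: q_{Kora} = 72.4 − 0.5·35 = 54.9.

54.9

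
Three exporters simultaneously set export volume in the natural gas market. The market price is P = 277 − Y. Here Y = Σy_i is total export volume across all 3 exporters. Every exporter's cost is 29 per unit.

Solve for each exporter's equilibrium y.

62

A representative exporter's profit is π_i = y_i(277 − Y) − 29y_i, with Y = y_i + Σ_{j≠i} y_j.
First-order condition: 248 − 2y_i − Σ_{j≠i} y_j = 0.
Imposing symmetry (y_j = y for all j) turns Σ_{j≠i} y_j into 2y, so 248 = 4y and y = 62.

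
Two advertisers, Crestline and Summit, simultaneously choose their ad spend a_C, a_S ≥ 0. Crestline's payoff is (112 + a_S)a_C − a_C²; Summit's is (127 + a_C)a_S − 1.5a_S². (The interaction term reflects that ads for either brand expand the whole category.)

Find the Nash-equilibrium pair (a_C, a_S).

92.6, 73.2

Expanding Crestline's payoff: 112a_C + a_Sa_C − a_C².
∂π/∂a_C = 112 + a_S − 2a_C = 0, so a_C = 56 + 0.5a_S.
Likewise for Summit: a_S = 127/3 + (1/3)a_C.
Solving the two reaction functions simultaneously: (1 − (0.5)(1/3))a_C = 56 + 0.5·(127/3), so (5/6)a_C = 463/6 and a_C = 92.6.
Then a_S = 127/3 + (1/3)·92.6 = 73.2.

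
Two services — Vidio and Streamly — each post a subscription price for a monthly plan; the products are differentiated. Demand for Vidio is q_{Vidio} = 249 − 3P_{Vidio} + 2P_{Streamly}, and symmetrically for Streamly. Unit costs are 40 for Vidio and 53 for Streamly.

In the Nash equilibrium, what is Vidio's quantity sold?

Vidio's profit: π = (P_{Vidio} − 40)(249 − 3P_{Vidio} + 2P_{Streamly}).
∂π/∂P_{Vidio} = 369 − 6P_{Vidio} + 2P_{Streamly} = 0 ⇒ P_{Vidio} = 61.5 + (1/3)P_{Streamly}.
Similarly P_{Streamly} = 68 + (1/3)P_{Vidio}.
Plugging P_{Streamly} into Vidio's best response: P_{Vidio} = 61.5 + (1/3)(68 + (1/3)P_{Vidio}) ⇒ (8/9)P_{Vidio} = 505/6, so P_{Vidio} = 94.6875.
Then P_{Streamly} = 68 + (1/3)·94.6875 = 99.5625.
q_{Vidio} = 249 − 3·94.6875 + 2·99.5625 = 164.0625.

164.0625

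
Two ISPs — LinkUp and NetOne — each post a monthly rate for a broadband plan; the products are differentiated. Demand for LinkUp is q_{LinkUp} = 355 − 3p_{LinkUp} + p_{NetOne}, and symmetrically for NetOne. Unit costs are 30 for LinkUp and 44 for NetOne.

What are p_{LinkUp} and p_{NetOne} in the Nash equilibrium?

90.2, 96.2

LinkUp's profit: π = (p_{LinkUp} − 30)(355 − 3p_{LinkUp} + p_{NetOne}).
∂π/∂p_{LinkUp} = 445 − 6p_{LinkUp} + p_{NetOne} = 0 ⇒ p_{LinkUp} = 445/6 + (1/6)p_{NetOne}.
Similarly p_{NetOne} = 487/6 + (1/6)p_{LinkUp}.
Substituting the second reaction function into the first: p_{LinkUp} = 445/6 + (1/6)(487/6 + (1/6)p_{LinkUp}), which gives (35/36)p_{LinkUp} = 3157/36 ⇒ p_{LinkUp} = 90.2.
Then p_{NetOne} = 487/6 + (1/6)·90.2 = 96.2.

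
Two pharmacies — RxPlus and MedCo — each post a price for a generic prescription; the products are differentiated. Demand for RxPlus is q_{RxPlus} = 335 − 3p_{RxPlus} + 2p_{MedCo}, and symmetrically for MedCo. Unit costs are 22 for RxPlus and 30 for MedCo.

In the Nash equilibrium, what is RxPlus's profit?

19080.1875

RxPlus's profit: π = (p_{RxPlus} − 22)(335 − 3p_{RxPlus} + 2p_{MedCo}).
∂π/∂p_{RxPlus} = 401 − 6p_{RxPlus} + 2p_{MedCo} = 0 ⇒ p_{RxPlus} = 401/6 + (1/3)p_{MedCo}.
Similarly p_{MedCo} = 425/6 + (1/3)p_{RxPlus}.
Plugging p_{MedCo} into RxPlus's best response: p_{RxPlus} = 401/6 + (1/3)(425/6 + (1/3)p_{RxPlus}) ⇒ (8/9)p_{RxPlus} = 814/9, so p_{RxPlus} = 101.75.
Then p_{MedCo} = 425/6 + (1/3)·101.75 = 104.75.
q_{RxPlus} = 335 − 3·101.75 + 2·104.75 = 239.25.
Profit = (101.75 − 22)·239.25 = 19080.1875.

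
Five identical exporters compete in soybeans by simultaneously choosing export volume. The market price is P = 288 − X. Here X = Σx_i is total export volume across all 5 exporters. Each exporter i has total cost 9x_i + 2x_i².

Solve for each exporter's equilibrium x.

A representative exporter's profit is π_i = x_i(288 − X) − 9x_i − 2x_i², with X = x_i + Σ_{j≠i} x_j.
First-order condition: 279 − 6x_i − Σ_{j≠i} x_j = 0.
In a symmetric equilibrium every exporter chooses the same x, so Σ_{j≠i} x_j = 4x. The condition becomes 279 − 10x = 0, giving x = 279/10 = 27.9.

27.9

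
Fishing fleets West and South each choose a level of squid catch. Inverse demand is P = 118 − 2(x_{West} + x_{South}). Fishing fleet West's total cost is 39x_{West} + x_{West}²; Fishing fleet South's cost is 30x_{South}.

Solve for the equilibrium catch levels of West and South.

7, 18.5

Fishing fleet West's profit: π = x_{West}(118 − 2(x_{West} + x_{South})) − 39x_{West} − x_{West}².
∂π/∂x_{West} = 79 − 6x_{West} − 2x_{South} = 0, so x_{West} = 79/6 − (1/3)x_{South}.
For South: ∂π/∂x_{South} = 88 − 4x_{South} − 2x_{West} = 0 ⇒ x_{South} = 22 − 0.5x_{West}.
Plugging x_{South} into West's best response: x_{West} = 79/6 − (1/3)(22 − 0.5x_{West}) ⇒ (5/6)x_{West} = 35/6, so x_{West} = 7.
Then x_{South} = 22 − 0.5·7 = 18.5.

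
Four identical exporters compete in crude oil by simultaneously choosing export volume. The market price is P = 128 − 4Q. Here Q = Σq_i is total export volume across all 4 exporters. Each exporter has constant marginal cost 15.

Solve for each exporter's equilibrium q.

A representative exporter's profit is π_i = q_i(128 − 4Q) − 15q_i, with Q = q_i + Σ_{j≠i} q_j.
First-order condition: 113 − 8q_i − 4Σ_{j≠i} q_j = 0.
Imposing symmetry (q_j = q for all j) turns Σ_{j≠i} q_j into 3q, so 113 = 20q and q = 5.65.

5.65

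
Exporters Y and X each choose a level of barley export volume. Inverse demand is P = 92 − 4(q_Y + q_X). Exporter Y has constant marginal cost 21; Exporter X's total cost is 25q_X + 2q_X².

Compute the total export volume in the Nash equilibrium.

10.45

Exporter Y's profit: π = q_Y(92 − 4(q_Y + q_X)) − 21q_Y.
∂π/∂q_Y = 71 − 8q_Y − 4q_X = 0, so q_Y = 8.875 − 0.5q_X.
For X: ∂π/∂q_X = 67 − 12q_X − 4q_Y = 0 ⇒ q_X = 67/12 − (1/3)q_Y.
Plugging q_X into Y's best response: q_Y = 8.875 − 0.5(67/12 − (1/3)q_Y) ⇒ (5/6)q_Y = 73/12, so q_Y = 7.3.
Then q_X = 67/12 − (1/3)·7.3 = 3.15.
Total export volume: 7.3 + 3.15 = 10.45.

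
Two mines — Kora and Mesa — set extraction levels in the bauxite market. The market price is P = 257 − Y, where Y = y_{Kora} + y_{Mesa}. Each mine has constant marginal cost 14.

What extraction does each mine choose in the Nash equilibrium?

81

Mine Kora's profit: π = y_{Kora}(257 − (y_{Kora} + y_{Mesa})) − 14y_{Kora}.
∂π/∂y_{Kora} = 243 − 2y_{Kora} − y_{Mesa} = 0, so y_{Kora} = 121.5 − 0.5y_{Mesa}.
The game is symmetric, so in equilibrium y_{Mesa} = y_{Kora}: the reaction function gives 1.5y_{Kora} = 121.5, hence y_{Kora} = 81.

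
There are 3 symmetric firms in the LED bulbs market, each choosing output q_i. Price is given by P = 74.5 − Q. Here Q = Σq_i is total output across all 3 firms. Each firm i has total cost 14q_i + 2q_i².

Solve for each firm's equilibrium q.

7.5625

A representative firm's profit is π_i = q_i(74.5 − Q) − 14q_i − 2q_i², with Q = q_i + Σ_{j≠i} q_j.
First-order condition: 60.5 − 6q_i − Σ_{j≠i} q_j = 0.
Imposing symmetry (q_j = q for all j) turns Σ_{j≠i} q_j into 2q, so 60.5 = 8q and q = 7.5625.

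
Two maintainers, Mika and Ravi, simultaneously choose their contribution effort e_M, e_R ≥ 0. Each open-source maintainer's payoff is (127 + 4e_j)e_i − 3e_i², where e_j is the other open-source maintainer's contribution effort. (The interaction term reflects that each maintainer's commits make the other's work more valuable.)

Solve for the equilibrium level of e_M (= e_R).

63.5

Mika's payoff is (127 + 4e_R)e_M − 3e_M².
∂π/∂e_M = 127 + 4e_R − 6e_M = 0, so e_M = 127/6 + (2/3)e_R.
By symmetry e_R = e_M; substituting into the reaction function, (1/3)e_M = 127/6 and e_M = 63.5.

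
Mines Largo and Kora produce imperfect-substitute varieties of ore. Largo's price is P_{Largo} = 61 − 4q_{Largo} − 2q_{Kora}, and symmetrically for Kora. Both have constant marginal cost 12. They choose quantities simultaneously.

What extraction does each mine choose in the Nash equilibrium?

Mine Largo's profit: π = q_{Largo}(61 − 4q_{Largo} − 2q_{Kora}) − 12q_{Largo}.
∂π/∂q_{Largo} = 49 − 8q_{Largo} − 2q_{Kora} = 0 ⇒ q_{Largo} = 6.125 − 0.25q_{Kora}.
By symmetry q_{Kora} = q_{Largo}; substituting into the reaction function, 1.25q_{Largo} = 6.125 and q_{Largo} = 4.9.

4.9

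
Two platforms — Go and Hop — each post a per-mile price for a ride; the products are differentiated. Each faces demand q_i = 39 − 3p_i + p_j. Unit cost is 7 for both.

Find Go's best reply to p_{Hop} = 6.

Go's profit: π = (p_{Go} − 7)(39 − 3p_{Go} + p_{Hop}).
∂π/∂p_{Go} = 60 − 6p_{Go} + p_{Hop} = 0 ⇒ p_{Go} = 10 + (1/6)p_{Hop}.
At p_{Hop} = 6: p_{Go} = 10 + (1/6)·6 = 11.

11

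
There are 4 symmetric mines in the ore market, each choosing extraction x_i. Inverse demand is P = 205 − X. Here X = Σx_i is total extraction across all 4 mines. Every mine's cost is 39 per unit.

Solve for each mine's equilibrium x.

A representative mine's profit is π_i = x_i(205 − X) − 39x_i, with X = x_i + Σ_{j≠i} x_j.
First-order condition: 166 − 2x_i − Σ_{j≠i} x_j = 0.
In a symmetric equilibrium every mine chooses the same x, so Σ_{j≠i} x_j = 3x. The condition becomes 166 − 5x = 0, giving x = 166/5 = 33.2.

33.2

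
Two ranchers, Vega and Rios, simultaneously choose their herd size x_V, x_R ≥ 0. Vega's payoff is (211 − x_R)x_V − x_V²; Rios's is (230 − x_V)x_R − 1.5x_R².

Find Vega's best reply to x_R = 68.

Expanding Vega's payoff: 211x_V − x_Rx_V − x_V².
∂π/∂x_V = 211 − x_R − 2x_V = 0, so x_V = 105.5 − 0.5x_R.
At x_R = 68: x_V = 105.5 − 0.5·68 = 71.5.

71.5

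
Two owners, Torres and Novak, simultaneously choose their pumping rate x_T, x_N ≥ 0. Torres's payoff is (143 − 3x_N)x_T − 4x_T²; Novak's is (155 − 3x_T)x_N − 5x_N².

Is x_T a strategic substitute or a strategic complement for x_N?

Expanding Torres's payoff: 143x_T − 3x_Nx_T − 4x_T².
∂π/∂x_T = 143 − 3x_N − 8x_T = 0, so x_T = 17.875 − 0.375x_N.
The best-response slope dx_T/dx_N = −0.375 < 0: the reaction function is downward-sloping, so the choices are strategic substitutes.

strategic substitutes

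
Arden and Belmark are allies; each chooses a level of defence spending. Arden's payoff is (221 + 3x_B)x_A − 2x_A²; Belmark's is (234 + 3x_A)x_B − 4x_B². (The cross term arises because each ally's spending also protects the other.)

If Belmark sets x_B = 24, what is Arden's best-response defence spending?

Expanding Arden's payoff: 221x_A + 3x_Bx_A − 2x_A².
∂π/∂x_A = 221 + 3x_B − 4x_A = 0, so x_A = 55.25 + 0.75x_B.
At x_B = 24: x_A = 55.25 + 0.75·24 = 73.25.

73.25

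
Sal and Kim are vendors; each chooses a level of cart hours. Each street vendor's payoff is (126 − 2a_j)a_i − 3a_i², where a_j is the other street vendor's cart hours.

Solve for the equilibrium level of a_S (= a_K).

Sal's payoff is (126 − 2a_K)a_S − 3a_S².
∂π/∂a_S = 126 − 2a_K − 6a_S = 0, so a_S = 21 − (1/3)a_K.
The game is symmetric, so in equilibrium a_K = a_S: the reaction function gives (4/3)a_S = 21, hence a_S = 15.75.

15.75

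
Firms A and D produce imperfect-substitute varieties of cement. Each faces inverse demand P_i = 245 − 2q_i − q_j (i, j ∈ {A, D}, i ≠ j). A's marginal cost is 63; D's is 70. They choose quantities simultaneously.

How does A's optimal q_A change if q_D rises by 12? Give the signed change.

Firm A's profit: π = q_A(245 − 2q_A − q_D) − 63q_A.
∂π/∂q_A = 182 − 4q_A − q_D = 0 ⇒ q_A = 45.5 − 0.25q_D.
The reaction-function slope is −0.25, so a 12-unit rise in q_D moves q_A by −0.25 × 12 = −3. A's best response falls — the actions are strategic substitutes.

-3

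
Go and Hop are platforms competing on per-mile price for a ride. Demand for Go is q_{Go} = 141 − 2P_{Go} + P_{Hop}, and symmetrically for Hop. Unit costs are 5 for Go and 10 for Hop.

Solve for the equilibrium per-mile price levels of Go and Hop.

51, 53

Go's profit: π = (P_{Go} − 5)(141 − 2P_{Go} + P_{Hop}).
∂π/∂P_{Go} = 151 − 4P_{Go} + P_{Hop} = 0 ⇒ P_{Go} = 37.75 + 0.25P_{Hop}.
Similarly P_{Hop} = 40.25 + 0.25P_{Go}.
Solving the two reaction functions simultaneously: (1 − (0.25)(0.25))P_{Go} = 37.75 + 0.25·40.25, so 0.9375P_{Go} = 47.8125 and P_{Go} = 51.
Then P_{Hop} = 40.25 + 0.25·51 = 53.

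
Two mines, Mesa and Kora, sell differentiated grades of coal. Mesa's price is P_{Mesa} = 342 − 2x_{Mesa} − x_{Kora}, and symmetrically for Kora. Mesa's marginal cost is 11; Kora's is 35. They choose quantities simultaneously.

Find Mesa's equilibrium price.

146.6

Mine Mesa's profit: π = x_{Mesa}(342 − 2x_{Mesa} − x_{Kora}) − 11x_{Mesa}.
∂π/∂x_{Mesa} = 331 − 4x_{Mesa} − x_{Kora} = 0 ⇒ x_{Mesa} = 82.75 − 0.25x_{Kora}.
Similarly x_{Kora} = 76.75 − 0.25x_{Mesa}.
Substituting the second reaction function into the first: x_{Mesa} = 82.75 − 0.25(76.75 − 0.25x_{Mesa}), which gives 0.9375x_{Mesa} = 63.5625 ⇒ x_{Mesa} = 67.8.
Then x_{Kora} = 76.75 − 0.25·67.8 = 59.8.
P_{Mesa} = 342 − 2·67.8 − 59.8 = 146.6.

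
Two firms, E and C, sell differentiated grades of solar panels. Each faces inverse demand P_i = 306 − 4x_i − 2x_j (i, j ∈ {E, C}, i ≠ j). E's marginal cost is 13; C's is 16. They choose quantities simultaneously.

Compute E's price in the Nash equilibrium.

Firm E's profit: π = x_E(306 − 4x_E − 2x_C) − 13x_E.
∂π/∂x_E = 293 − 8x_E − 2x_C = 0 ⇒ x_E = 36.625 − 0.25x_C.
Similarly x_C = 36.25 − 0.25x_E.
Plugging x_C into E's best response: x_E = 36.625 − 0.25(36.25 − 0.25x_E) ⇒ 0.9375x_E = 27.5625, so x_E = 29.4.
Then x_C = 36.25 − 0.25·29.4 = 28.9.
P_E = 306 − 4·29.4 − 2·28.9 = 130.6.

130.6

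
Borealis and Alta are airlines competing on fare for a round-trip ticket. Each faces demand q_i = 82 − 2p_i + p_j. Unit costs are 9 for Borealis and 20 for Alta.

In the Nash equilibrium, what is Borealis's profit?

Borealis's profit: π = (p_{Borealis} − 9)(82 − 2p_{Borealis} + p_{Alta}).
∂π/∂p_{Borealis} = 100 − 4p_{Borealis} + p_{Alta} = 0 ⇒ p_{Borealis} = 25 + 0.25p_{Alta}.
Similarly p_{Alta} = 30.5 + 0.25p_{Borealis}.
Solving the two reaction functions simultaneously: (1 − (0.25)(0.25))p_{Borealis} = 25 + 0.25·30.5, so 0.9375p_{Borealis} = 32.625 and p_{Borealis} = 34.8.
Then p_{Alta} = 30.5 + 0.25·34.8 = 39.2.
q_{Borealis} = 82 − 2·34.8 + 39.2 = 51.6.
Profit = (34.8 − 9)·51.6 = 1331.28.

1331.28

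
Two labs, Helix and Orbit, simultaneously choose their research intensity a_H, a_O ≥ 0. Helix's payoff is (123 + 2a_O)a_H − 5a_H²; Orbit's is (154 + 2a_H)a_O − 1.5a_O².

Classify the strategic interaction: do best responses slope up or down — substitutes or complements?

strategic complements

Expanding Helix's payoff: 123a_H + 2a_Oa_H − 5a_H².
∂π/∂a_H = 123 + 2a_O − 10a_H = 0, so a_H = 12.3 + 0.2a_O.
The best-response slope da_H/da_O = 0.2 > 0: the reaction function is upward-sloping, so the choices are strategic complements.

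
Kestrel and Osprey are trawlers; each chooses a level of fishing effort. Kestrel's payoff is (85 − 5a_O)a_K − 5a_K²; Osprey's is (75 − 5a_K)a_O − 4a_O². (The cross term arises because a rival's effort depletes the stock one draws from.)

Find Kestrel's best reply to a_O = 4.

Expanding Kestrel's payoff: 85a_K − 5a_Oa_K − 5a_K².
∂π/∂a_K = 85 − 5a_O − 10a_K = 0, so a_K = 8.5 − 0.5a_O.
At a_O = 4: a_K = 8.5 − 0.5·4 = 6.5.

6.5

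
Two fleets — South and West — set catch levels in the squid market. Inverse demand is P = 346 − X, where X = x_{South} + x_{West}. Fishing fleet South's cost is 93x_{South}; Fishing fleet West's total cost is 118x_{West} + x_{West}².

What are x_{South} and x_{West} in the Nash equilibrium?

112, 29

Fishing fleet South's profit: π = x_{South}(346 − (x_{South} + x_{West})) − 93x_{South}.
∂π/∂x_{South} = 253 − 2x_{South} − x_{West} = 0, so x_{South} = 126.5 − 0.5x_{West}.
For West: ∂π/∂x_{West} = 228 − 4x_{West} − x_{South} = 0 ⇒ x_{West} = 57 − 0.25x_{South}.
Solving the two reaction functions simultaneously: (1 − (−0.5)(−0.25))x_{South} = 126.5 − 0.5·57, so 0.875x_{South} = 98 and x_{South} = 112.
Then x_{West} = 57 − 0.25·112 = 29.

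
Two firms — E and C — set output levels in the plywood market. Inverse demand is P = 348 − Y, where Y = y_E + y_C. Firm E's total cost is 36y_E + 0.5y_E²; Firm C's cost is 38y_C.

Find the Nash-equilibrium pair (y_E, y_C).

62.8, 123.6

Firm E's profit: π = y_E(348 − (y_E + y_C)) − 36y_E − 0.5y_E².
∂π/∂y_E = 312 − 3y_E − y_C = 0, so y_E = 104 − (1/3)y_C.
For C: ∂π/∂y_C = 310 − 2y_C − y_E = 0 ⇒ y_C = 155 − 0.5y_E.
Solving the two reaction functions simultaneously: (1 − (−1/3)(−0.5))y_E = 104 − (1/3)·155, so (5/6)y_E = 157/3 and y_E = 62.8.
Then y_C = 155 − 0.5·62.8 = 123.6.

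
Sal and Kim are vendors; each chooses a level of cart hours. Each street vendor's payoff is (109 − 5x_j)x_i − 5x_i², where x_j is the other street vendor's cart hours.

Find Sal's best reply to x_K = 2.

9.9

Sal's payoff is (109 − 5x_K)x_S − 5x_S².
∂π/∂x_S = 109 − 5x_K − 10x_S = 0, so x_S = 10.9 − 0.5x_K.
At x_K = 2: x_S = 10.9 − 0.5·2 = 9.9.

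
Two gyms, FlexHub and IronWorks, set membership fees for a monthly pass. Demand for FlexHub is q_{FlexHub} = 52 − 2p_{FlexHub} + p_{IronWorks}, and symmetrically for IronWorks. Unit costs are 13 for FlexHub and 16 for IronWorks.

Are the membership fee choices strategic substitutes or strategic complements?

strategic complements

FlexHub's profit: π = (p_{FlexHub} − 13)(52 − 2p_{FlexHub} + p_{IronWorks}).
∂π/∂p_{FlexHub} = 78 − 4p_{FlexHub} + p_{IronWorks} = 0 ⇒ p_{FlexHub} = 19.5 + 0.25p_{IronWorks}.
The best-response slope dp_{FlexHub}/dp_{IronWorks} = 0.25 > 0: the reaction function is upward-sloping, so the choices are strategic complements.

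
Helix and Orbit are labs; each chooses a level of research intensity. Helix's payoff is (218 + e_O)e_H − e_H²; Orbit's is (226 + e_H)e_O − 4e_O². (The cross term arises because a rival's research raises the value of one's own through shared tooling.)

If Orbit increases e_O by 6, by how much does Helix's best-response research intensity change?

Expanding Helix's payoff: 218e_H + e_Oe_H − e_H².
∂π/∂e_H = 218 + e_O − 2e_H = 0, so e_H = 109 + 0.5e_O.
The reaction-function slope is 0.5, so a 6-unit rise in e_O moves e_H by 0.5 × 6 = 3. Helix's best response rises — the actions are strategic complements.

3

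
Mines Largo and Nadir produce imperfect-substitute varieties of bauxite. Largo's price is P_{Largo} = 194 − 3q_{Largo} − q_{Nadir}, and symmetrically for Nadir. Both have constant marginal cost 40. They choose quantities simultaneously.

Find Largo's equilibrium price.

106

Mine Largo's profit: π = q_{Largo}(194 − 3q_{Largo} − q_{Nadir}) − 40q_{Largo}.
∂π/∂q_{Largo} = 154 − 6q_{Largo} − q_{Nadir} = 0 ⇒ q_{Largo} = 77/3 − (1/6)q_{Nadir}.
The game is symmetric, so in equilibrium q_{Nadir} = q_{Largo}: the reaction function gives (7/6)q_{Largo} = 77/3, hence q_{Largo} = 22.
P_{Largo} = 194 − 3·22 − 22 = 106.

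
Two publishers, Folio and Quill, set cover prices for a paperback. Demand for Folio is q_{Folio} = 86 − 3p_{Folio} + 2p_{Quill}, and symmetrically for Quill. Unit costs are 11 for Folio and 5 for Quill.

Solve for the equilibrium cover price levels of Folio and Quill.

Folio's profit: π = (p_{Folio} − 11)(86 − 3p_{Folio} + 2p_{Quill}).
∂π/∂p_{Folio} = 119 − 6p_{Folio} + 2p_{Quill} = 0 ⇒ p_{Folio} = 119/6 + (1/3)p_{Quill}.
Similarly p_{Quill} = 101/6 + (1/3)p_{Folio}.
Plugging p_{Quill} into Folio's best response: p_{Folio} = 119/6 + (1/3)(101/6 + (1/3)p_{Folio}) ⇒ (8/9)p_{Folio} = 229/9, so p_{Folio} = 28.625.
Then p_{Quill} = 101/6 + (1/3)·28.625 = 26.375.

28.625, 26.375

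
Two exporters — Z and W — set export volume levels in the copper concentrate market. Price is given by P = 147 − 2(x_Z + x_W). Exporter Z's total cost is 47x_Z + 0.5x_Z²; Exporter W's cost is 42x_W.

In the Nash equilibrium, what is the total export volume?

32.1875

Exporter Z's profit: π = x_Z(147 − 2(x_Z + x_W)) − 47x_Z − 0.5x_Z².
∂π/∂x_Z = 100 − 5x_Z − 2x_W = 0, so x_Z = 20 − 0.4x_W.
For W: ∂π/∂x_W = 105 − 4x_W − 2x_Z = 0 ⇒ x_W = 26.25 − 0.5x_Z.
Substituting the second reaction function into the first: x_Z = 20 − 0.4(26.25 − 0.5x_Z), which gives 0.8x_Z = 9.5 ⇒ x_Z = 11.875.
Then x_W = 26.25 − 0.5·11.875 = 20.3125.
Total export volume: 11.875 + 20.3125 = 32.1875.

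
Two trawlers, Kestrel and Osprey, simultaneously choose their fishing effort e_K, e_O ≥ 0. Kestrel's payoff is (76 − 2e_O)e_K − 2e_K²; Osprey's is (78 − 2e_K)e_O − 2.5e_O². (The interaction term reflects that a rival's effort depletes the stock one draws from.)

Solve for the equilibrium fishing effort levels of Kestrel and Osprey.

14, 10

Expanding Kestrel's payoff: 76e_K − 2e_Oe_K − 2e_K².
∂π/∂e_K = 76 − 2e_O − 4e_K = 0, so e_K = 19 − 0.5e_O.
Likewise for Osprey: e_O = 15.6 − 0.4e_K.
Substituting the second reaction function into the first: e_K = 19 − 0.5(15.6 − 0.4e_K), which gives 0.8e_K = 11.2 ⇒ e_K = 14.
Then e_O = 15.6 − 0.4·14 = 10.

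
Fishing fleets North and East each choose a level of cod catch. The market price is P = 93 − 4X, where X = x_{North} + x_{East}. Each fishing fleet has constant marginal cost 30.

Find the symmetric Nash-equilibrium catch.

5.25

Fishing fleet North's profit: π = x_{North}(93 − 4(x_{North} + x_{East})) − 30x_{North}.
∂π/∂x_{North} = 63 − 8x_{North} − 4x_{East} = 0, so x_{North} = 7.875 − 0.5x_{East}.
By symmetry x_{East} = x_{North}; substituting into the reaction function, 1.5x_{North} = 7.875 and x_{North} = 5.25.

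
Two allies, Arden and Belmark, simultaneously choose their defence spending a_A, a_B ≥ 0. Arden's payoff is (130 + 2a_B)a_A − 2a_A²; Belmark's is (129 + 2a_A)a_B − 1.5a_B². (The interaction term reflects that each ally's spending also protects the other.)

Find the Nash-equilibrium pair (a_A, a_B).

81, 97

Expanding Arden's payoff: 130a_A + 2a_Ba_A − 2a_A².
∂π/∂a_A = 130 + 2a_B − 4a_A = 0, so a_A = 32.5 + 0.5a_B.
Likewise for Belmark: a_B = 43 + (2/3)a_A.
Substituting the second reaction function into the first: a_A = 32.5 + 0.5(43 + (2/3)a_A), which gives (2/3)a_A = 54 ⇒ a_A = 81.
Then a_B = 43 + (2/3)·81 = 97.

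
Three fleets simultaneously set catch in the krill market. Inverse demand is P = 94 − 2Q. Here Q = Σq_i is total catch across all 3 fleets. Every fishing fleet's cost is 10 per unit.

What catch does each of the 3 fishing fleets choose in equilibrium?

A representative fishing fleet's profit is π_i = q_i(94 − 2Q) − 10q_i, with Q = q_i + Σ_{j≠i} q_j.
First-order condition: 84 − 4q_i − 2Σ_{j≠i} q_j = 0.
With identical fishing fleets, set every q_j = q: then 84 − 4q − 4q = 0, i.e. q = 84/8 = 10.5.

10.5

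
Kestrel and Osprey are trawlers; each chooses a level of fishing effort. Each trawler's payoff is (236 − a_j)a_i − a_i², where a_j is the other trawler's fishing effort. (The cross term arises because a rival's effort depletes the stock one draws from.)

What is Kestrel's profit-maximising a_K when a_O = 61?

87.5

Kestrel's payoff is (236 − a_O)a_K − a_K².
∂π/∂a_K = 236 − a_O − 2a_K = 0, so a_K = 118 − 0.5a_O.
At a_O = 61: a_K = 118 − 0.5·61 = 87.5.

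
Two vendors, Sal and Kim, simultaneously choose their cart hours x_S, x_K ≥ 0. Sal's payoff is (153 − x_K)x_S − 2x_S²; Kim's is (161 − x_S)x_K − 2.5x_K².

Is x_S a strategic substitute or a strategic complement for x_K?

strategic substitutes

Expanding Sal's payoff: 153x_S − x_Kx_S − 2x_S².
∂π/∂x_S = 153 − x_K − 4x_S = 0, so x_S = 38.25 − 0.25x_K.
The best-response slope dx_S/dx_K = −0.25 < 0: the reaction function is downward-sloping, so the choices are strategic substitutes.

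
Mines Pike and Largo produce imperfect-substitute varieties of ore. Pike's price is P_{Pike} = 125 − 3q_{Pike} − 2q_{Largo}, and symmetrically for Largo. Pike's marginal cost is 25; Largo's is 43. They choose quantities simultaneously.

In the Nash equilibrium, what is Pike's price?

65.875

Mine Pike's profit: π = q_{Pike}(125 − 3q_{Pike} − 2q_{Largo}) − 25q_{Pike}.
∂π/∂q_{Pike} = 100 − 6q_{Pike} − 2q_{Largo} = 0 ⇒ q_{Pike} = 50/3 − (1/3)q_{Largo}.
Similarly q_{Largo} = 41/3 − (1/3)q_{Pike}.
Plugging q_{Largo} into Pike's best response: q_{Pike} = 50/3 − (1/3)(41/3 − (1/3)q_{Pike}) ⇒ (8/9)q_{Pike} = 109/9, so q_{Pike} = 13.625.
Then q_{Largo} = 41/3 − (1/3)·13.625 = 9.125.
P_{Pike} = 125 − 3·13.625 − 2·9.125 = 65.875.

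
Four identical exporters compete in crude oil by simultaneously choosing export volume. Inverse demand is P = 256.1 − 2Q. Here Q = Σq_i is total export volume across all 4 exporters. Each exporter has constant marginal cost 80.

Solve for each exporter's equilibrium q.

17.61

A representative exporter's profit is π_i = q_i(256.1 − 2Q) − 80q_i, with Q = q_i + Σ_{j≠i} q_j.
First-order condition: 176.1 − 4q_i − 2Σ_{j≠i} q_j = 0.
With identical exporters, set every q_j = q: then 176.1 − 4q − 6q = 0, i.e. q = 176.1/10 = 17.61.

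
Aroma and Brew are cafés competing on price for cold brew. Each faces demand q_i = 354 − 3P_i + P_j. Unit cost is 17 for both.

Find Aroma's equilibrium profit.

Aroma's profit: π = (P_{Aroma} − 17)(354 − 3P_{Aroma} + P_{Brew}).
∂π/∂P_{Aroma} = 405 − 6P_{Aroma} + P_{Brew} = 0 ⇒ P_{Aroma} = 67.5 + (1/6)P_{Brew}.
Setting P_{Aroma} = P_{Brew} in the reaction function: P_{Aroma} = 67.5 + (1/6)P_{Aroma}, so P_{Aroma} = 67.5 / (5/6) = 81.
q_{Aroma} = 354 − 3·81 + 81 = 192.
Profit = (81 − 17)·192 = 12288.

12288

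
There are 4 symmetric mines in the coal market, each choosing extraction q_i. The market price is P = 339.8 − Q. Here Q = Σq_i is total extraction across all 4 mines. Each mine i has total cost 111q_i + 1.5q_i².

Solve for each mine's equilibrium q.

A representative mine's profit is π_i = q_i(339.8 − Q) − 111q_i − 1.5q_i², with Q = q_i + Σ_{j≠i} q_j.
First-order condition: 228.8 − 5q_i − Σ_{j≠i} q_j = 0.
In a symmetric equilibrium every mine chooses the same q, so Σ_{j≠i} q_j = 3q. The condition becomes 228.8 − 8q = 0, giving q = 228.8/8 = 28.6.

28.6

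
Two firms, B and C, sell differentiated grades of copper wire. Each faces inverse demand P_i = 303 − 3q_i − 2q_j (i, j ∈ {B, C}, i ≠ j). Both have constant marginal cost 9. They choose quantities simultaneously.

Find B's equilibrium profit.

4051.6875

Firm B's profit: π = q_B(303 − 3q_B − 2q_C) − 9q_B.
∂π/∂q_B = 294 − 6q_B − 2q_C = 0 ⇒ q_B = 49 − (1/3)q_C.
Setting q_B = q_C in the reaction function: q_B = 49 − (1/3)q_B, so q_B = 49 / (4/3) = 36.75.
P_B = 303 − 3·36.75 − 2·36.75 = 119.25.
Profit = (119.25 − 9)·36.75 = 4051.6875.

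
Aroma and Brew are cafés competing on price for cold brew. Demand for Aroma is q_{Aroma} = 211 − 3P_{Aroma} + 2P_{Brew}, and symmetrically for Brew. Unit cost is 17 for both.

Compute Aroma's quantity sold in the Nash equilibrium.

Aroma's profit: π = (P_{Aroma} − 17)(211 − 3P_{Aroma} + 2P_{Brew}).
∂π/∂P_{Aroma} = 262 − 6P_{Aroma} + 2P_{Brew} = 0 ⇒ P_{Aroma} = 131/3 + (1/3)P_{Brew}.
Setting P_{Aroma} = P_{Brew} in the reaction function: P_{Aroma} = 131/3 + (1/3)P_{Aroma}, so P_{Aroma} = (131/3) / (2/3) = 65.5.
q_{Aroma} = 211 − 3·65.5 + 2·65.5 = 145.5.

145.5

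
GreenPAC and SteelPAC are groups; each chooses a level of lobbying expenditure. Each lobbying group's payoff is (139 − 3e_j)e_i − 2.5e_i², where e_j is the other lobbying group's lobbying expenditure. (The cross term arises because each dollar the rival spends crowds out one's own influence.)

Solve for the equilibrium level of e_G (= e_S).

17.375

GreenPAC's payoff is (139 − 3e_S)e_G − 2.5e_G².
∂π/∂e_G = 139 − 3e_S − 5e_G = 0, so e_G = 27.8 − 0.6e_S.
By symmetry e_S = e_G; substituting into the reaction function, 1.6e_G = 27.8 and e_G = 17.375.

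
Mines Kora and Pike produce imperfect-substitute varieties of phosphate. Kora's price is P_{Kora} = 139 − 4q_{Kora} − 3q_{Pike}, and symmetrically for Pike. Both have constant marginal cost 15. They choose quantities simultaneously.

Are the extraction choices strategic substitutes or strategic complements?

strategic substitutes

Mine Kora's profit: π = q_{Kora}(139 − 4q_{Kora} − 3q_{Pike}) − 15q_{Kora}.
∂π/∂q_{Kora} = 124 − 8q_{Kora} − 3q_{Pike} = 0 ⇒ q_{Kora} = 15.5 − 0.375q_{Pike}.
The best-response slope dq_{Kora}/dq_{Pike} = −0.375 < 0: the reaction function is downward-sloping, so the choices are strategic substitutes.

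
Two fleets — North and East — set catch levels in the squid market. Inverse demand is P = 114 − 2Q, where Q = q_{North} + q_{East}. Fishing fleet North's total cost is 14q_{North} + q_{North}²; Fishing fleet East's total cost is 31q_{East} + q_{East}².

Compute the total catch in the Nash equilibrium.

22.875

Fishing fleet North's profit: π = q_{North}(114 − 2(q_{North} + q_{East})) − 14q_{North} − q_{North}².
∂π/∂q_{North} = 100 − 6q_{North} − 2q_{East} = 0, so q_{North} = 50/3 − (1/3)q_{East}.
By the same steps for East: q_{East} = 83/6 − (1/3)q_{North}.
Plugging q_{East} into North's best response: q_{North} = 50/3 − (1/3)(83/6 − (1/3)q_{North}) ⇒ (8/9)q_{North} = 217/18, so q_{North} = 13.5625.
Then q_{East} = 83/6 − (1/3)·13.5625 = 9.3125.
Total catch: 13.5625 + 9.3125 = 22.875.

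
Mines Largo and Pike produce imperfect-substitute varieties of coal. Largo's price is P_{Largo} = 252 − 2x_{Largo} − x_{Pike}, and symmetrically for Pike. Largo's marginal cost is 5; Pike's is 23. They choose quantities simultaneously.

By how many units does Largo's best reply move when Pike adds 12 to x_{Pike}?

-3

Mine Largo's profit: π = x_{Largo}(252 − 2x_{Largo} − x_{Pike}) − 5x_{Largo}.
∂π/∂x_{Largo} = 247 − 4x_{Largo} − x_{Pike} = 0 ⇒ x_{Largo} = 61.75 − 0.25x_{Pike}.
The reaction-function slope is −0.25, so a 12-unit rise in x_{Pike} moves x_{Largo} by −0.25 × 12 = −3. Largo's best response falls — the actions are strategic substitutes.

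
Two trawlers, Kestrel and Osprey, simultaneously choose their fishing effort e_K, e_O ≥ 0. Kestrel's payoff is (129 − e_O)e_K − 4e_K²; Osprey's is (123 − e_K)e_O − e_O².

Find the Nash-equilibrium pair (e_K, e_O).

9, 57

Expanding Kestrel's payoff: 129e_K − e_Oe_K − 4e_K².
∂π/∂e_K = 129 − e_O − 8e_K = 0, so e_K = 16.125 − 0.125e_O.
Likewise for Osprey: e_O = 61.5 − 0.5e_K.
Solving the two reaction functions simultaneously: (1 − (−0.125)(−0.5))e_K = 16.125 − 0.125·61.5, so 0.9375e_K = 8.4375 and e_K = 9.
Then e_O = 61.5 − 0.5·9 = 57.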